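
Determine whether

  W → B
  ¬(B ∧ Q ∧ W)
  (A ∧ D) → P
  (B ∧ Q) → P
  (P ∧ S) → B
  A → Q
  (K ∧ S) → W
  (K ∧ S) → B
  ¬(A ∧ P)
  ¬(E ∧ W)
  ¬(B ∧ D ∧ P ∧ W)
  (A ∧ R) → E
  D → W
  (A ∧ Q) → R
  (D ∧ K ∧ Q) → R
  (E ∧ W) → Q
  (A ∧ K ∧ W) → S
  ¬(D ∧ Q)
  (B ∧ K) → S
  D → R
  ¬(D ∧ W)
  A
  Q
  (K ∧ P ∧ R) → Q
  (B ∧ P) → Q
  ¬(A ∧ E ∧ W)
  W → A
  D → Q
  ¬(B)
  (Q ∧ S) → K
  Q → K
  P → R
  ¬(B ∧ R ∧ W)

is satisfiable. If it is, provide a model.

K: True; S: False; W: False; E: True; B: False; D: False; R: True; Q: True; A: True; P: False

Unit clause (A) forces A = True.
Unit clause (Q) forces Q = True.
Unit clause (¬B) forces B = False.
In (¬A ∨ ¬Q ∨ R) only R is left, so R = True.
In (K ∨ ¬Q) only K is left, so K = True.
In (B ∨ ¬W) only ¬W is left, so W = False.
In (¬A ∨ E ∨ ¬R) only E is left, so E = True.
In (¬A ∨ ¬P) only ¬P is left, so P = False.
In (¬A ∨ ¬D ∨ P) only ¬D is left, so D = False.
In (B ∨ ¬K ∨ ¬S) only ¬S is left, so S = False.
All clauses satisfied.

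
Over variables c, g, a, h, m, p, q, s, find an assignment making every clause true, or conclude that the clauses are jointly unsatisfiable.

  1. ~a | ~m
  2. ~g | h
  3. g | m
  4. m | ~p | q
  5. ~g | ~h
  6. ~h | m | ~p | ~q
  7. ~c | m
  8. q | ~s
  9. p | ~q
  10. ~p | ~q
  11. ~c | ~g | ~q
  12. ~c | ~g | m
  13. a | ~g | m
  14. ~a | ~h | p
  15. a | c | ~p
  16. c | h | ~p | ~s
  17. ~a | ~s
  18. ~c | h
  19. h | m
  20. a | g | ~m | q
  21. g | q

Case q = True:
  (p | ~q) forces p = True.
  Clause (~p | ~q) is falsified — contradiction.
Case q = False:
  (q | ~s) forces s = False.
  (g | q) forces g = True.
  (~g | h) forces h = True.
  Clause (~g | ~h) is falsified — contradiction.
Both cases fail, so the formula is unsatisfiable.

The formula is unsatisfiable.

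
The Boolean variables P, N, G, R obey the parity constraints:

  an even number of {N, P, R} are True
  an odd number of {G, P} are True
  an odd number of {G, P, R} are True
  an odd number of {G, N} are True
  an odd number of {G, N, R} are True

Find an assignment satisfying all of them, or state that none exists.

P=F, N=F, G=T, R=F

{N, P, R}: 0 true → even ✓
{G, P}: 1 true → odd ✓
{G, P, R}: 1 true → odd ✓
{G, N}: 1 true → odd ✓
{G, N, R}: 1 true → odd ✓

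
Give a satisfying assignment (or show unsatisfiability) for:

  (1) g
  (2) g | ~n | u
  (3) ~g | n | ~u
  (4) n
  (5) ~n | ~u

n = True, g = True, u = False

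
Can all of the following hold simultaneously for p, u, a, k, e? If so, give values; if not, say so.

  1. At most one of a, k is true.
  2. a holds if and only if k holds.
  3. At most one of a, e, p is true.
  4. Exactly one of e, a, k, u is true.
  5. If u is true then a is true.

p=F, u=F, a=F, k=F, e=T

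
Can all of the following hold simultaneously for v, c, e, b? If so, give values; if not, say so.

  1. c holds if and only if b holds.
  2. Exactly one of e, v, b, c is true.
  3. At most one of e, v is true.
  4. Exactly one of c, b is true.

Case c = True:
  (1) with c=T forces b = True.
  Constraint (2) is violated (b=T, c=T) — contradiction.
Case c = False:
  (1) with c=F forces b = False.
  Constraint (4) is violated (c=F, b=F) — contradiction.
Both cases fail — unsatisfiable.

Unsatisfiable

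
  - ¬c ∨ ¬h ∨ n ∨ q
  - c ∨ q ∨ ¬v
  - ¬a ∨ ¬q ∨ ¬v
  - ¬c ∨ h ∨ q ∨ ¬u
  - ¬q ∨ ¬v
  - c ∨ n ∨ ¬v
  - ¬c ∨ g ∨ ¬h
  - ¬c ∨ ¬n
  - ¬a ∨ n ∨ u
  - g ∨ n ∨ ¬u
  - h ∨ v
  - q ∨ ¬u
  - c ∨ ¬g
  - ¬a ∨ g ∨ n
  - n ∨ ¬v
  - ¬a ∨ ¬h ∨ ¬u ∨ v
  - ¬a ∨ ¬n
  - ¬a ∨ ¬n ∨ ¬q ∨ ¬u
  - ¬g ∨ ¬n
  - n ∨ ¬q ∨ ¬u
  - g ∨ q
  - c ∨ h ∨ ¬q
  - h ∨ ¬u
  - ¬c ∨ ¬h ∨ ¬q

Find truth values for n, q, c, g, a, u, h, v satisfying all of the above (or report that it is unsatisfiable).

Set n = False.
  then (n ∨ ¬v) forces v = False.
  then (h ∨ v) forces h = True.
Set q = True.
  then (n ∨ ¬q ∨ ¬u) forces u = False.
  then (¬c ∨ ¬h ∨ ¬q) forces c = False.
  then (¬a ∨ n ∨ u) forces a = False.
  then (c ∨ ¬g) forces g = False.
All clauses satisfied.

n: False, q: True, c: False, g: False, a: False, u: False, h: True, v: False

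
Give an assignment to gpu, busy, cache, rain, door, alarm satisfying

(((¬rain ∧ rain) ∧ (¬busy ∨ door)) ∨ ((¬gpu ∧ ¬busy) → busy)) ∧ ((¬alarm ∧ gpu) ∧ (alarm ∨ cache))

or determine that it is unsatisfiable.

gpu = True, busy = True, cache = True, rain = True, door = True, alarm = False

  ((¬rain ∧ rain) ∧ (¬busy ∨ door)) ∨ ((¬gpu ∧ ¬busy) → busy) = True
    (¬rain ∧ rain) ∧ (¬busy ∨ door) = False
      ¬rain ∧ rain = False
        ¬rain = False
      ¬busy ∨ door = True
        ¬busy = False
    (¬gpu ∧ ¬busy) → busy = True
      ¬gpu ∧ ¬busy = False
        ¬gpu = False
        ¬busy = False
  (¬alarm ∧ gpu) ∧ (alarm ∨ cache) = True
    ¬alarm ∧ gpu = True
      ¬alarm = True
    alarm ∨ cache = True
Both conjuncts True, so the formula holds.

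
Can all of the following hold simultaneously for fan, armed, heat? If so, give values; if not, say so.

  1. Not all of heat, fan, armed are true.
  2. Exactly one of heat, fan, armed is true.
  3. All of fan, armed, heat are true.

Case fan = True:
  (2) with fan=T forces heat = False.
  Constraint (3) is violated (heat=F) — contradiction.
Case fan = False:
  Constraint (3) is violated (fan=F) — contradiction.
Both cases fail — unsatisfiable.

The formula is unsatisfiable.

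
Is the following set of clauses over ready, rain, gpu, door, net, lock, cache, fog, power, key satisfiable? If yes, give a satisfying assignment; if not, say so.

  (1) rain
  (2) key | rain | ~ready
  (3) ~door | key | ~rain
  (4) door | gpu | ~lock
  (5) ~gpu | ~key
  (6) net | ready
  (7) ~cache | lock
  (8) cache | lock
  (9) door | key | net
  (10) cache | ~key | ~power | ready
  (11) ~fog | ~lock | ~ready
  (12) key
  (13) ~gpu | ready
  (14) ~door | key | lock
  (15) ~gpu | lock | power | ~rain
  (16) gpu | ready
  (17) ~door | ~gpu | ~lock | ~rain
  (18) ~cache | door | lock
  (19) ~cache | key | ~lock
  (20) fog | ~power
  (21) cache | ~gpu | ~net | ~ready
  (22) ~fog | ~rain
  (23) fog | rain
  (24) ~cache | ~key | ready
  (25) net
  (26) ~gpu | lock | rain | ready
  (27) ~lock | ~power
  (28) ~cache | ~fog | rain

ready = True; rain = True; gpu = False; door = True; net = True; lock = True; cache = True; fog = False; power = False; key = True

Unit clause (rain) forces rain = True.
Unit clause (key) forces key = True.
In (~fog | ~rain) only ~fog is left, so fog = False.
Unit clause (net) forces net = True.
In (~gpu | ~key) only ~gpu is left, so gpu = False.
In (gpu | ready) only ready is left, so ready = True.
In (fog | ~power) only ~power is left, so power = False.
Try door = False:
  (door | gpu | ~lock) forces lock = False.
  (~cache | lock) forces cache = False.
  clause (cache | lock) is falsified — backtrack.
So door = True.
Set lock = True.
Set cache = True.
All clauses satisfied.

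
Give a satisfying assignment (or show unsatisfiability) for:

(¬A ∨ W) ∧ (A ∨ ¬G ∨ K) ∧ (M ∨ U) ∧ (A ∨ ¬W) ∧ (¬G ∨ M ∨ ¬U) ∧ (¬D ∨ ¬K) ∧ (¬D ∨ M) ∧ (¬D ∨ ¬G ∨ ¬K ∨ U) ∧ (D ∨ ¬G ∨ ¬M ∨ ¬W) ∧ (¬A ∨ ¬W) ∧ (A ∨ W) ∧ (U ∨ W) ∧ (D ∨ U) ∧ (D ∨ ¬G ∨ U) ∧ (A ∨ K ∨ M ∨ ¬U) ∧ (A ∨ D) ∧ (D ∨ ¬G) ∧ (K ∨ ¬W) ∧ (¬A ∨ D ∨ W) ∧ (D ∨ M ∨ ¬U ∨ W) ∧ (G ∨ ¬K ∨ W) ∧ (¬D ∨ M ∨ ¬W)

The formula is unsatisfiable.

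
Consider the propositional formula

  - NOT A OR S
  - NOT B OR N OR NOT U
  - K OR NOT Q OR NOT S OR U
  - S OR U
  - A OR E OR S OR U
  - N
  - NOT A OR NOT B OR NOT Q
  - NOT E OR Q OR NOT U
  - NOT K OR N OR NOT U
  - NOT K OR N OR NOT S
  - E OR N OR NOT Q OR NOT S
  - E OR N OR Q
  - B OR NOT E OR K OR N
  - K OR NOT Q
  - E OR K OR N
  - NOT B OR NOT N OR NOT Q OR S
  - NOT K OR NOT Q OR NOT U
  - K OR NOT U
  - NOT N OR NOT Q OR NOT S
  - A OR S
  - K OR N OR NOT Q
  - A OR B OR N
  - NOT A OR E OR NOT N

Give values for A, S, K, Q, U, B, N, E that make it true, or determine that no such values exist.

Unit clause (N) forces N = True.
Set A = False.
  then (A OR S) forces S = True.
  then (NOT N OR NOT Q OR NOT S) forces Q = False.
Set K = True.
Set U = False.
Set B = False.
Set E = True.
All clauses satisfied.

A=F, S=T, K=T, Q=F, U=F, B=F, N=T, E=T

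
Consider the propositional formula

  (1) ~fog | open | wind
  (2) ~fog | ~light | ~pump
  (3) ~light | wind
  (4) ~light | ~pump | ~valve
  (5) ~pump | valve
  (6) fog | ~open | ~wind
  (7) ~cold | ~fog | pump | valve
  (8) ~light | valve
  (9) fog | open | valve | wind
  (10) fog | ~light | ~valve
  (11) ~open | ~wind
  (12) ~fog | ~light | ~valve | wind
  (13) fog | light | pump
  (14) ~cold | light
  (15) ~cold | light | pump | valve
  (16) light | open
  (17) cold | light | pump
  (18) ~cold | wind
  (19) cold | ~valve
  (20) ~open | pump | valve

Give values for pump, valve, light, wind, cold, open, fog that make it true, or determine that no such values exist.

Try pump = True:
  (~pump | valve) forces valve = True.
  (~light | ~pump | ~valve) forces light = False.
  (~cold | light) forces cold = False.
  clause (cold | ~valve) is falsified — backtrack.
So pump = False.
Set valve = True.
  then (cold | ~valve) forces cold = True.
  then (~cold | light) forces light = True.
  then (~cold | wind) forces wind = True.
  then (fog | ~light | ~valve) forces fog = True.
  then (~open | ~wind) forces open = False.
All clauses satisfied.

pump=F, valve=T, light=T, wind=T, cold=T, open=F, fog=T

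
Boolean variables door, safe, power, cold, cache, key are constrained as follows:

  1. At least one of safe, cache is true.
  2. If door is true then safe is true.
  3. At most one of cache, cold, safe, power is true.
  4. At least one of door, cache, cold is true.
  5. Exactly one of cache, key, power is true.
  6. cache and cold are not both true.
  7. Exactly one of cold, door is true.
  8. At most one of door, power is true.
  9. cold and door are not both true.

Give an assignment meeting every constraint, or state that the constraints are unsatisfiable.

door = True; safe = True; power = False; cold = False; cache = False; key = True

  (1) {safe, cache}: 1 true — at least one ✓
  (2) door=T ⇒ safe: T ✓
  (3) {cache, cold, safe, power}: 1 true — at most one ✓
  (4) {door, cache, cold}: 1 true — at least one ✓
  (5) {cache, key, power}: 1 true — exactly one ✓
  (6) cache=F, cold=F — not both ✓
  (7) {cold, door}: 1 true — exactly one ✓
  (8) {door, power}: 1 true — at most one ✓
  (9) cold=F, door=T — not both ✓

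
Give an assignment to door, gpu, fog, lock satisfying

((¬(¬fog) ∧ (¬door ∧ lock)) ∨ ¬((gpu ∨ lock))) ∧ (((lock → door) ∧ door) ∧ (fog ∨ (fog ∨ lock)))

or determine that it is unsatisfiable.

door=T, gpu=F, fog=T, lock=F

  (¬(¬fog) ∧ (¬door ∧ lock)) ∨ ¬((gpu ∨ lock)) = True
    ¬(¬fog) ∧ (¬door ∧ lock) = False
      ¬(¬fog) = True
        ¬fog = False
      ¬door ∧ lock = False
        ¬door = False
    ¬((gpu ∨ lock)) = True
      gpu ∨ lock = False
  ((lock → door) ∧ door) ∧ (fog ∨ (fog ∨ lock)) = True
    (lock → door) ∧ door = True
      lock → door = True
    fog ∨ (fog ∨ lock) = True
      fog ∨ lock = True
Both conjuncts True, so the formula holds.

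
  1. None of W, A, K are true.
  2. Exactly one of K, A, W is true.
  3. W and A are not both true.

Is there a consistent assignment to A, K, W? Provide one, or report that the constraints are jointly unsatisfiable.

Unsatisfiable

Case A = True:
  Constraint (1) is violated (A=T) — contradiction.
Case A = False:
  (1) forces W = False.
  (1) forces K = False.
  Constraint (2) is violated (K=F, A=F, W=F) — contradiction.
Both cases fail — unsatisfiable.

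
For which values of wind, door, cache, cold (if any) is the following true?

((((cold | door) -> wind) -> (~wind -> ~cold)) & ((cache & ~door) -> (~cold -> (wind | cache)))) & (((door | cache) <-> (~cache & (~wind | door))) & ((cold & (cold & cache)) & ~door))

Case cache = True: the conjunct (door | cache) <-> (~cache & (~wind | door)) becomes (door | True) <-> (False & (~wind | door)) = False.
Case cache = False: the conjunct cache is False.
Both cases fail — unsatisfiable.

Unsatisfiable — no assignment works.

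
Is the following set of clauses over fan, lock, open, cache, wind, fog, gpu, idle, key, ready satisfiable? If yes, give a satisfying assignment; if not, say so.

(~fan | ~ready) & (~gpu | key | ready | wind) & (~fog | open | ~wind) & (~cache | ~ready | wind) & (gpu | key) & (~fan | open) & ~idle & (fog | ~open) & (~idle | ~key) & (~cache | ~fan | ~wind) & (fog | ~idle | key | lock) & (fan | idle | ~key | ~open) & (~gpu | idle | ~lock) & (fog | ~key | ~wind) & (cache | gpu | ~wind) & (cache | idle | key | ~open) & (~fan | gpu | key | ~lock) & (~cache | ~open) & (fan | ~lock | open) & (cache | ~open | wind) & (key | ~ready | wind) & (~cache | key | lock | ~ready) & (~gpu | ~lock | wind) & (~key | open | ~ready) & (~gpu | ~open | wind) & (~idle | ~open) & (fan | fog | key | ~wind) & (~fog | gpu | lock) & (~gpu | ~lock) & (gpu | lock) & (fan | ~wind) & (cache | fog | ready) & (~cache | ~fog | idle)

Unit clause (~idle) forces idle = False.
Set fan = False.
  then (fan | ~wind) forces wind = False.
Set lock = False.
  then (gpu | lock) forces gpu = True.
  then (~gpu | ~open | wind) forces open = False.
Set cache = False.
Try fog = False:
  (cache | fog | ready) forces ready = True.
  (key | ~ready | wind) forces key = True.
  clause (~key | open | ~ready) is falsified — backtrack.
So fog = True.
Set key = True.
  then (~key | open | ~ready) forces ready = False.
All clauses satisfied.

fan: False, lock: False, open: False, cache: False, wind: False, fog: True, gpu: True, idle: False, key: True, ready: False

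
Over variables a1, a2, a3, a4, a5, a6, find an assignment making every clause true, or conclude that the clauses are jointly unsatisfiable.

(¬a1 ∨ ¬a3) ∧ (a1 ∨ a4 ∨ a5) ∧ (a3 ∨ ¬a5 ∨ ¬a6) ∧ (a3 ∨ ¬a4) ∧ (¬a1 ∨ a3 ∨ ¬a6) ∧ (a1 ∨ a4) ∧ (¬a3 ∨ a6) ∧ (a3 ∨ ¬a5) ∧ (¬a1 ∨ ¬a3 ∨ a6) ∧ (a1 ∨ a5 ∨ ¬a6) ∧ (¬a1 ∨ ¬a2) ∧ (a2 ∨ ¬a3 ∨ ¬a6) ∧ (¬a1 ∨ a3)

Set a1 = False.
  then (a1 ∨ a4) forces a4 = True.
  then (a3 ∨ ¬a4) forces a3 = True.
  then (¬a3 ∨ a6) forces a6 = True.
  then (a1 ∨ a5 ∨ ¬a6) forces a5 = True.
  then (a2 ∨ ¬a3 ∨ ¬a6) forces a2 = True.
All clauses satisfied.

a1 = False, a2 = True, a3 = True, a4 = True, a5 = True, a6 = True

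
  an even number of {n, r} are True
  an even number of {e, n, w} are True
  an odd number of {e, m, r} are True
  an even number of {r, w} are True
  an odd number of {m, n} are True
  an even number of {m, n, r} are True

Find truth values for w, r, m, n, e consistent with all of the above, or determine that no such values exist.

w = True, r = True, m = False, n = True, e = False

{n, r}: 2 true → even ✓
{e, n, w}: 2 true → even ✓
{e, m, r}: 1 true → odd ✓
{r, w}: 2 true → even ✓
{m, n}: 1 true → odd ✓
{m, n, r}: 2 true → even ✓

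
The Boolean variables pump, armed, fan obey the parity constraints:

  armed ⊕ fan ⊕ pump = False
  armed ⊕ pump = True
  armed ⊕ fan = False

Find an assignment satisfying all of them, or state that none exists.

pump=F, armed=T, fan=T

armed ⊕ fan ⊕ pump = T ⊕ T ⊕ F = False ✓
armed ⊕ pump = T ⊕ F = True ✓
armed ⊕ fan = T ⊕ T = False ✓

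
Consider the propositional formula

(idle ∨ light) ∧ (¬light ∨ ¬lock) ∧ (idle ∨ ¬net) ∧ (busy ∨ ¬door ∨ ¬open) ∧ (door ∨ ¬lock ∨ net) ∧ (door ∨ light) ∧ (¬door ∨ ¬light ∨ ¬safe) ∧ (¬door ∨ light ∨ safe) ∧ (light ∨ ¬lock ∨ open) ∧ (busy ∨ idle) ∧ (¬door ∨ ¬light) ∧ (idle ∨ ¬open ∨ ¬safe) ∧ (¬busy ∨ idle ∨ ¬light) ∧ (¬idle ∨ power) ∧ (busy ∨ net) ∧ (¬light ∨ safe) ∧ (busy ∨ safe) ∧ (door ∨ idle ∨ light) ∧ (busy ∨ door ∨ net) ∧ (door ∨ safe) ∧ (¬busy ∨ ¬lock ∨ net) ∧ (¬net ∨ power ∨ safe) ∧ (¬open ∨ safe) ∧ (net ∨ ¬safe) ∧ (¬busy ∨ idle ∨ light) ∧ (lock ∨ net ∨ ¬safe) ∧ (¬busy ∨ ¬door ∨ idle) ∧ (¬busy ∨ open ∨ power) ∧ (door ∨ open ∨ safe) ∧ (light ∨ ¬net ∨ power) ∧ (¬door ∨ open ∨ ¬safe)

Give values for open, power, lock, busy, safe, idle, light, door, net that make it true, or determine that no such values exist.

Set open = True.
  then (¬open ∨ safe) forces safe = True.
  then (net ∨ ¬safe) forces net = True.
  then (idle ∨ ¬net) forces idle = True.
  then (¬idle ∨ power) forces power = True.
Set lock = True.
  then (¬light ∨ ¬lock) forces light = False.
  then (door ∨ light) forces door = True.
  then (busy ∨ ¬door ∨ ¬open) forces busy = True.
All clauses satisfied.

open = True, power = True, lock = True, busy = True, safe = True, idle = True, light = False, door = True, net = True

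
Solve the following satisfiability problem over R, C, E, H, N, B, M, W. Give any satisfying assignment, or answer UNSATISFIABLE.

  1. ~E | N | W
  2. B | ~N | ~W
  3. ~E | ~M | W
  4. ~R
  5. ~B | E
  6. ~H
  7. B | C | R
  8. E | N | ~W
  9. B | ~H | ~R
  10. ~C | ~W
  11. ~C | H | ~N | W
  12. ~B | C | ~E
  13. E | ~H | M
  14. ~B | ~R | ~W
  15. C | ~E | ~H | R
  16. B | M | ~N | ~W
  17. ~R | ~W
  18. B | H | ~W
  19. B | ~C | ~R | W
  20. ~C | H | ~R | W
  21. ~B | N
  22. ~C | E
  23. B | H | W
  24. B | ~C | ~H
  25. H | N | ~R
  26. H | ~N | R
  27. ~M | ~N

Case R = True:
  Clause (~R) is falsified — contradiction.
Case R = False:
  (~H) forces H = False.
  (H | ~N | R) forces N = False.
  (~B | N) forces B = False.
  (B | C | R) forces C = True.
  (~C | ~W) forces W = False.
  Clause (B | H | W) is falsified — contradiction.
Both cases fail, so the formula is unsatisfiable.

Unsatisfiable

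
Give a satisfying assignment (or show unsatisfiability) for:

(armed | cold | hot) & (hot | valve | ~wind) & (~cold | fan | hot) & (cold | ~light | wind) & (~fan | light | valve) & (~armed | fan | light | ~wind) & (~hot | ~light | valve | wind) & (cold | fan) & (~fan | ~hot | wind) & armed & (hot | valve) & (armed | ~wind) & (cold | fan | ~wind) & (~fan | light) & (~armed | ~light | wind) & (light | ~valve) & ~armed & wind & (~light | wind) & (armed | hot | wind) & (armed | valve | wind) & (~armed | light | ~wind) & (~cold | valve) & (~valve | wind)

Case armed = True:
  Clause (~armed) is falsified — contradiction.
Case armed = False:
  Clause (armed) is falsified — contradiction.
Both cases fail, so the formula is unsatisfiable.

UNSATISFIABLE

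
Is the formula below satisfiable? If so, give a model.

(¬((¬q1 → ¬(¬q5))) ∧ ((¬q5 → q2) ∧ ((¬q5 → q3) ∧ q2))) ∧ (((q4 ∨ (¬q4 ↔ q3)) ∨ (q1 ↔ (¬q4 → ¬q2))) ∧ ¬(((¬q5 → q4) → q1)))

q1 = False; q2 = True; q3 = True; q4 = True; q5 = False

  ¬((¬q1 → ¬(¬q5))) ∧ ((¬q5 → q2) ∧ ((¬q5 → q3) ∧ q2)) = True
    ¬((¬q1 → ¬(¬q5))) = True
      ¬q1 → ¬(¬q5) = False
        ¬q1 = True
        ¬(¬q5) = False
          ¬q5 = True
    (¬q5 → q2) ∧ ((¬q5 → q3) ∧ q2) = True
      ¬q5 → q2 = True
        ¬q5 = True
      (¬q5 → q3) ∧ q2 = True
        ¬q5 → q3 = True
          ¬q5 = True
  ((q4 ∨ (¬q4 ↔ q3)) ∨ (q1 ↔ (¬q4 → ¬q2))) ∧ ¬(((¬q5 → q4) → q1)) = True
    (q4 ∨ (¬q4 ↔ q3)) ∨ (q1 ↔ (¬q4 → ¬q2)) = True
      q4 ∨ (¬q4 ↔ q3) = True
        ¬q4 ↔ q3 = False
          ¬q4 = False
      q1 ↔ (¬q4 → ¬q2) = False
        ¬q4 → ¬q2 = True
          ¬q4 = False
          ¬q2 = False
    ¬(((¬q5 → q4) → q1)) = True
      (¬q5 → q4) → q1 = False
        ¬q5 → q4 = True
          ¬q5 = True
Both conjuncts True, so the formula holds.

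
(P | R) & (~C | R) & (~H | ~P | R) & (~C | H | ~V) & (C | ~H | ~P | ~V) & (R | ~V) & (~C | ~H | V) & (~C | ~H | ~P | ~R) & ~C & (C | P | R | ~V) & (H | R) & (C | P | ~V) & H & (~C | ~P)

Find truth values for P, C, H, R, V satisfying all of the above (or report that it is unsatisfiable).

P: True, C: False, H: True, R: True, V: False

Unit clause (~C) forces C = False.
Unit clause (H) forces H = True.
Set P = True.
  then (~H | ~P | R) forces R = True.
  then (C | ~H | ~P | ~V) forces V = False.
All clauses satisfied.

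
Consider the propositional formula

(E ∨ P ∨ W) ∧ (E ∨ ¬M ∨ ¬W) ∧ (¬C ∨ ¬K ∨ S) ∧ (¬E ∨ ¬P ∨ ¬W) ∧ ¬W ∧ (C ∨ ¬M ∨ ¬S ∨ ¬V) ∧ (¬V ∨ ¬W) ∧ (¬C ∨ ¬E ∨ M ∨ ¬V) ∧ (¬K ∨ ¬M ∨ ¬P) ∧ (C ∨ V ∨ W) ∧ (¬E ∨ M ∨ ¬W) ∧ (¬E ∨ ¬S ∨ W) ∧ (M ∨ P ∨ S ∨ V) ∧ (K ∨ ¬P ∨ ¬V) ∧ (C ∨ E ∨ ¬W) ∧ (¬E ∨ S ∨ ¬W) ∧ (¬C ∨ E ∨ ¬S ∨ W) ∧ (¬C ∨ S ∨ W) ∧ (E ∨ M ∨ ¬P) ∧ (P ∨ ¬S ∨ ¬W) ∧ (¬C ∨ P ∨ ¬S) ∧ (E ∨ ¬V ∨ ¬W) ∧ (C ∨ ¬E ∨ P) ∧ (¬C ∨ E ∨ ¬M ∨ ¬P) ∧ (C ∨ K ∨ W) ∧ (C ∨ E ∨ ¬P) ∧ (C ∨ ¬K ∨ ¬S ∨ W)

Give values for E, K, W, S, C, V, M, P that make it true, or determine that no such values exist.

Unit clause (¬W) forces W = False.
Set E = True.
  then (¬E ∨ ¬S ∨ W) forces S = False.
  then (¬C ∨ S ∨ W) forces C = False.
  then (C ∨ ¬E ∨ P) forces P = True.
  then (C ∨ K ∨ W) forces K = True.
  then (¬K ∨ ¬M ∨ ¬P) forces M = False.
  then (C ∨ V ∨ W) forces V = True.
All clauses satisfied.

E=T, K=T, W=F, S=F, C=F, V=T, M=F, P=T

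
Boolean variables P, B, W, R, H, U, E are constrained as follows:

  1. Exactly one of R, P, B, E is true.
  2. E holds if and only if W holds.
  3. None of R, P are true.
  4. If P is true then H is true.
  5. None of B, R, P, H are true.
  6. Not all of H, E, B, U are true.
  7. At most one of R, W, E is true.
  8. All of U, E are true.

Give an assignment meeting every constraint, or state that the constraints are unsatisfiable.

Unsatisfiable

Case W = True:
  (2) with W=T forces E = True.
  Constraint (7) is violated (W=T, E=T) — contradiction.
Case W = False:
  (2) with W=F forces E = False.
  Constraint (8) is violated (E=F) — contradiction.
Both cases fail — unsatisfiable.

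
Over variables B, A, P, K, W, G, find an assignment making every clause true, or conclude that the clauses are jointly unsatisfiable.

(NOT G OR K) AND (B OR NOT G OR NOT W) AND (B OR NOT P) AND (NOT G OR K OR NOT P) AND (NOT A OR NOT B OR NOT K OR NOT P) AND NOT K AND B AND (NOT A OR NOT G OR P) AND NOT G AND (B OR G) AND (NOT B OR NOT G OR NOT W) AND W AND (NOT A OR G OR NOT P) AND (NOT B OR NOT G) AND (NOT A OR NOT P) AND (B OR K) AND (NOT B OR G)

Case B = True:
  (NOT K) forces K = False.
  (NOT G OR K) forces G = False.
  Clause (NOT B OR G) is falsified — contradiction.
Case B = False:
  Clause (B) is falsified — contradiction.
Both cases fail, so the formula is unsatisfiable.

Unsatisfiable — no assignment works.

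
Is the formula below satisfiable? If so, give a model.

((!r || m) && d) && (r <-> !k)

k = True, d = True, m = False, r = False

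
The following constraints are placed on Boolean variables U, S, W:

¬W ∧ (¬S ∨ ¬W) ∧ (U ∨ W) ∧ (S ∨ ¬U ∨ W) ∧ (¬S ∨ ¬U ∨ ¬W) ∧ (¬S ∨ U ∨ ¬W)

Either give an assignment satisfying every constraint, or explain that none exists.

Unit clause (¬W) forces W = False.
In (U ∨ W) only U is left, so U = True.
In (S ∨ ¬U ∨ W) only S is left, so S = True.
All clauses satisfied.

U: True, S: True, W: False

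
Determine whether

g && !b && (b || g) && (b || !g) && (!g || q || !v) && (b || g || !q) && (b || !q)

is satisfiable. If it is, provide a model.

Case g = True:
  (!b) forces b = False.
  Clause (b || !g) is falsified — contradiction.
Case g = False:
  Clause (g) is falsified — contradiction.
Both cases fail, so the formula is unsatisfiable.

The formula is unsatisfiable.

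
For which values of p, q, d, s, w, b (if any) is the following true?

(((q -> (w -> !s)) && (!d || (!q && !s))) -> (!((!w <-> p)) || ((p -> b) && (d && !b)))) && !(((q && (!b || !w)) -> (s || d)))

p: False, q: True, d: False, s: False, w: False, b: False

  ((q -> (w -> !s)) && (!d || (!q && !s))) -> (!((!w <-> p)) || ((p -> b) && (d && !b))) = True
    (q -> (w -> !s)) && (!d || (!q && !s)) = True
      q -> (w -> !s) = True
        w -> !s = True
          !s = True
      !d || (!q && !s) = True
        !d = True
        !q && !s = False
          !q = False
          !s = True
    !((!w <-> p)) || ((p -> b) && (d && !b)) = True
      !((!w <-> p)) = True
        !w <-> p = False
          !w = True
      (p -> b) && (d && !b) = False
        p -> b = True
        d && !b = False
          !b = True
  !(((q && (!b || !w)) -> (s || d))) = True
    (q && (!b || !w)) -> (s || d) = False
      q && (!b || !w) = True
        !b || !w = True
          !b = True
          !w = True
      s || d = False
Both conjuncts True, so the formula holds.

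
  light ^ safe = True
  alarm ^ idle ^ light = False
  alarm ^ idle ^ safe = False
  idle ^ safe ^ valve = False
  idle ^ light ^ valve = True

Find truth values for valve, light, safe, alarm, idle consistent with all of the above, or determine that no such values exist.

No satisfying assignment exists.

Adding constraints 1, 2, 3 mod 2: every variable appears an even number of times on the left, so the left side is 0.
But the right sides sum to 1 (mod 2). 0 ≠ 1 — the system is inconsistent.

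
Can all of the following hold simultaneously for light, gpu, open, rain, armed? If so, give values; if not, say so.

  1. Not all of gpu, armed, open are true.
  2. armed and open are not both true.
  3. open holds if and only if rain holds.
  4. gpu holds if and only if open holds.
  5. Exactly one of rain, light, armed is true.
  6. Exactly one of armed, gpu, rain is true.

light = False, gpu = False, open = False, rain = False, armed = True

  (1) {gpu, armed, open}: 1/3 true — not all ✓
  (2) armed=T, open=F — not both ✓
  (3) open=F, rain=F — same ✓
  (4) gpu=F, open=F — same ✓
  (5) {rain, light, armed}: 1 true — exactly one ✓
  (6) {armed, gpu, rain}: 1 true — exactly one ✓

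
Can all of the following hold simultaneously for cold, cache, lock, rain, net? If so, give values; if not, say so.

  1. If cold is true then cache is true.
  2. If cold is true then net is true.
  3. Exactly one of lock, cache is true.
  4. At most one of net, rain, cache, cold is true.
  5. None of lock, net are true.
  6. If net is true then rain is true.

cold=F; cache=T; lock=F; rain=F; net=F

  (1) cold=F ⇒ cache: vacuous ✓
  (2) cold=F ⇒ net: vacuous ✓
  (3) {lock, cache}: 1 true — exactly one ✓
  (4) {net, rain, cache, cold}: 1 true — at most one ✓
  (5) {lock, net}: 0 true — none ✓
  (6) net=F ⇒ rain: vacuous ✓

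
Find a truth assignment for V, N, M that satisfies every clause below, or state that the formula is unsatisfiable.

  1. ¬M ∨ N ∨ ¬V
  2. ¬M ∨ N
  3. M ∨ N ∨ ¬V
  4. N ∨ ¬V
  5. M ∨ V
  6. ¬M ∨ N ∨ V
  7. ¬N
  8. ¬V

No satisfying assignment exists.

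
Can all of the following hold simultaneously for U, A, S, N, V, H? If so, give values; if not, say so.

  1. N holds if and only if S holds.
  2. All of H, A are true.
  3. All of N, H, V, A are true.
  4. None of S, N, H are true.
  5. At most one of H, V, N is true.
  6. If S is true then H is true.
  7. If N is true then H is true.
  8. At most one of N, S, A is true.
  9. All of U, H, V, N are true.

No satisfying assignment exists.

Case N = True:
  Constraint (4) is violated (N=T) — contradiction.
Case N = False:
  Constraint (3) is violated (N=F) — contradiction.
Both cases fail — unsatisfiable.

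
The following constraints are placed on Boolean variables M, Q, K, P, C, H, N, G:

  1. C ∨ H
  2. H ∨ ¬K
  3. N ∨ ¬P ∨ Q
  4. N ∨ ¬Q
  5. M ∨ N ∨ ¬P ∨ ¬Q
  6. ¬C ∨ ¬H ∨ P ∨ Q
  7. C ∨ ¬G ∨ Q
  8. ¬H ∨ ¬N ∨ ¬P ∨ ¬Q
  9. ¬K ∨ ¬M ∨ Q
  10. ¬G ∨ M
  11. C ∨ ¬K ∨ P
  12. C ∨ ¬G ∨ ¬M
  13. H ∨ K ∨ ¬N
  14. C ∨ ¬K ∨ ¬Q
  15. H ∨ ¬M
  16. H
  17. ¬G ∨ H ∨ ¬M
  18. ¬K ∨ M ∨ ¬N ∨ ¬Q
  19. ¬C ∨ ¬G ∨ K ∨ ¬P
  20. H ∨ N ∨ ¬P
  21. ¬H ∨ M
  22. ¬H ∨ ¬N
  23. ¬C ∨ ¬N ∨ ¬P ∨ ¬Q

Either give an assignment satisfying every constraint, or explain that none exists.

M = True, Q = False, K = False, P = False, C = False, H = True, N = False, G = False

Unit clause (H) forces H = True.
In (¬H ∨ M) only M is left, so M = True.
In (¬H ∨ ¬N) only ¬N is left, so N = False.
In (N ∨ ¬Q) only ¬Q is left, so Q = False.
In (¬K ∨ ¬M ∨ Q) only ¬K is left, so K = False.
In (N ∨ ¬P ∨ Q) only ¬P is left, so P = False.
In (¬C ∨ ¬H ∨ P ∨ Q) only ¬C is left, so C = False.
In (C ∨ ¬G ∨ Q) only ¬G is left, so G = False.
All clauses satisfied.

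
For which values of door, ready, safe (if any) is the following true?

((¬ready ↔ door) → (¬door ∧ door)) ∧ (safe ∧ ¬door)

door = False; ready = False; safe = True

  (¬ready ↔ door) → (¬door ∧ door) = True
    ¬ready ↔ door = False
      ¬ready = True
    ¬door ∧ door = False
      ¬door = True
  safe ∧ ¬door = True
    ¬door = True
Both conjuncts True, so the formula holds.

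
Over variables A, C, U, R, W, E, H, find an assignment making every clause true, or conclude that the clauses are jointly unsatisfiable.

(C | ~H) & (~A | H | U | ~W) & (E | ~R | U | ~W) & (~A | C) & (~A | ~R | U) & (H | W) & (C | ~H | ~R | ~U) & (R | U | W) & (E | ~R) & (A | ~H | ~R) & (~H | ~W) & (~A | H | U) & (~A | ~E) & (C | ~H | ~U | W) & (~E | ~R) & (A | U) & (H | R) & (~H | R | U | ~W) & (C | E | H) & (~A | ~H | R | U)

A=T; C=T; U=T; R=F; W=F; E=F; H=T

Set A = True.
  then (~A | C) forces C = True.
  then (~A | ~E) forces E = False.
  then (E | ~R) forces R = False.
  then (H | R) forces H = True.
  then (~A | ~H | R | U) forces U = True.
  then (~H | ~W) forces W = False.
All clauses satisfied.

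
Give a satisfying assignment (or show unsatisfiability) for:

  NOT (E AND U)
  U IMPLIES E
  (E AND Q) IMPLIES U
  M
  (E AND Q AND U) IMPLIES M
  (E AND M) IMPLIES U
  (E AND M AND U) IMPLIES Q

Unit clause (M) forces M = True.
Try E = True:
  (NOT E OR NOT U) forces U = False.
  clause (NOT E OR NOT M OR U) is falsified — backtrack.
So E = False.
  then (E OR NOT U) forces U = False.
Set Q = False.
Check each clause:
  (M): M holds.
  (NOT E OR NOT U): NOT E holds.
  (NOT E OR NOT M OR U): NOT E holds.
  (NOT E OR NOT Q OR U): NOT E holds.
  (NOT E OR NOT M OR Q OR NOT U): NOT E holds.
  (E OR NOT U): NOT U holds.
  (NOT E OR M OR NOT Q OR NOT U): NOT E holds.
All clauses satisfied.

E: False; Q: False; U: False; M: True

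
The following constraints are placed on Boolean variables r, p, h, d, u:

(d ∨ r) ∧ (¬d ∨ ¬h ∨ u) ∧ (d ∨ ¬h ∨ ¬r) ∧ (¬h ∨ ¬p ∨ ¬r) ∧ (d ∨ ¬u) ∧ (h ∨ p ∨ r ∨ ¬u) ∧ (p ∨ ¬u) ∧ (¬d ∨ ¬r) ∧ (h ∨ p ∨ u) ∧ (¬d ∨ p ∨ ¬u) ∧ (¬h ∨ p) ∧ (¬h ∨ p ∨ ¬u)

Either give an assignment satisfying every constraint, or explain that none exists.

r: True, p: True, h: False, d: False, u: False

Set r = True.
  then (¬d ∨ ¬r) forces d = False.
  then (d ∨ ¬h ∨ ¬r) forces h = False.
  then (d ∨ ¬u) forces u = False.
  then (h ∨ p ∨ u) forces p = True.
All clauses satisfied.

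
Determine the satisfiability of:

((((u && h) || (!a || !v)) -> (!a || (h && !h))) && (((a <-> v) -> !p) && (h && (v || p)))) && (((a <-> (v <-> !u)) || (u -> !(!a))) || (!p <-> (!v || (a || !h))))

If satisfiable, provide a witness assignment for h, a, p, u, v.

h = True, a = False, p = False, u = False, v = True

  (((u && h) || (!a || !v)) -> (!a || (h && !h))) && (((a <-> v) -> !p) && (h && (v || p))) = True
    ((u && h) || (!a || !v)) -> (!a || (h && !h)) = True
      (u && h) || (!a || !v) = True
        u && h = False
        !a || !v = True
          !a = True
          !v = False
      !a || (h && !h) = True
        !a = True
        h && !h = False
          !h = False
    ((a <-> v) -> !p) && (h && (v || p)) = True
      (a <-> v) -> !p = True
        a <-> v = False
        !p = True
      h && (v || p) = True
        v || p = True
  ((a <-> (v <-> !u)) || (u -> !(!a))) || (!p <-> (!v || (a || !h))) = True
    (a <-> (v <-> !u)) || (u -> !(!a)) = True
      a <-> (v <-> !u) = False
        v <-> !u = True
          !u = True
      u -> !(!a) = True
        !(!a) = False
          !a = True
    !p <-> (!v || (a || !h)) = False
      !p = True
      !v || (a || !h) = False
        !v = False
        a || !h = False
          !h = False
Both conjuncts True, so the formula holds.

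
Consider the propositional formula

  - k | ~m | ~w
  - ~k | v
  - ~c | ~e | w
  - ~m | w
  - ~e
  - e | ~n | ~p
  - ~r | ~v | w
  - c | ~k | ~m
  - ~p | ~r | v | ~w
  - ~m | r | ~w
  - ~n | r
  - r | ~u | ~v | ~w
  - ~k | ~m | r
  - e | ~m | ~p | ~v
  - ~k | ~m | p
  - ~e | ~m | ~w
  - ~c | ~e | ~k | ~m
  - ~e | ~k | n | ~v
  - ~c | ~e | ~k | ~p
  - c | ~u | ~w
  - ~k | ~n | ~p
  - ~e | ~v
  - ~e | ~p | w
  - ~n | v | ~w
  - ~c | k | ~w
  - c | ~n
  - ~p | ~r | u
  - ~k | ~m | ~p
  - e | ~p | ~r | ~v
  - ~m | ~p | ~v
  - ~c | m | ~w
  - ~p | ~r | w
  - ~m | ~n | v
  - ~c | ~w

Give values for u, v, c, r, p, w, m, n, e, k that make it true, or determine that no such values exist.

u=F, v=T, c=F, r=T, p=F, w=T, m=F, n=F, e=F, k=F

Unit clause (~e) forces e = False.
Set u = False.
Set v = True.
Set c = False.
  then (c | ~n) forces n = False.
Set r = True.
  then (~r | ~v | w) forces w = True.
  then (~p | ~r | u) forces p = False.
Set m = False.
Set k = False.
All clauses satisfied.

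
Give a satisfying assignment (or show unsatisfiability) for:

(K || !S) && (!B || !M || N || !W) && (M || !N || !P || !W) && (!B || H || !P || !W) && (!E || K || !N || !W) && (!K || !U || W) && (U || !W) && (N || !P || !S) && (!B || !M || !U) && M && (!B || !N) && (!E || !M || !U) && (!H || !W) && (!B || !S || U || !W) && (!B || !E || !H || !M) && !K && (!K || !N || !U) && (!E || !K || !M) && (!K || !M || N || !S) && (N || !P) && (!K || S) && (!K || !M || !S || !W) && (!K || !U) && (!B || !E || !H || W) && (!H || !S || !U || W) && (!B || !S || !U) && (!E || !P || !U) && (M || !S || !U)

M=T; H=F; B=F; W=F; U=T; K=F; N=F; E=F; P=F; S=F

Unit clause (M) forces M = True.
Unit clause (!K) forces K = False.
In (K || !S) only !S is left, so S = False.
Set H = False.
Set B = False.
Set W = False.
Set U = True.
  then (!E || !M || !U) forces E = False.
Set N = False.
  then (N || !P) forces P = False.
All clauses satisfied.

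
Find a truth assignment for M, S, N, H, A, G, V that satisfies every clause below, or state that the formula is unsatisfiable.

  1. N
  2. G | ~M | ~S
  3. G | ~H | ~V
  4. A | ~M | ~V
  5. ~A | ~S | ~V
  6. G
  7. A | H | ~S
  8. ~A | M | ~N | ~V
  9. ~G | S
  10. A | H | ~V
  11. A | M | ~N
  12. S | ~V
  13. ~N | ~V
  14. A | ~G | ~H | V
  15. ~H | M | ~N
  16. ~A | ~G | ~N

Unsatisfiable

Case N = True:
  (G) forces G = True.
  (~G | S) forces S = True.
  (~N | ~V) forces V = False.
  (~A | ~G | ~N) forces A = False.
  (A | H | ~S) forces H = True.
  Clause (A | ~G | ~H | V) is falsified — contradiction.
Case N = False:
  Clause (N) is falsified — contradiction.
Both cases fail, so the formula is unsatisfiable.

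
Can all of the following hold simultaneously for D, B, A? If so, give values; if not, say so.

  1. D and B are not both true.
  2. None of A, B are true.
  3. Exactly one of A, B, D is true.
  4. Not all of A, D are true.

D: True, B: False, A: False

  (1) D=T, B=F — not both ✓
  (2) {A, B}: 0 true — none ✓
  (3) {A, B, D}: 1 true — exactly one ✓
  (4) {A, D}: 1/2 true — not all ✓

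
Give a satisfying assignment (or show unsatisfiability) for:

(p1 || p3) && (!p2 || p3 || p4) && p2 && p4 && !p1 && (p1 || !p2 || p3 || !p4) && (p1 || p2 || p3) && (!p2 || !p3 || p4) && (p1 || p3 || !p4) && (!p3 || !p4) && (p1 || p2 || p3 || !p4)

Unsatisfiable — no assignment works.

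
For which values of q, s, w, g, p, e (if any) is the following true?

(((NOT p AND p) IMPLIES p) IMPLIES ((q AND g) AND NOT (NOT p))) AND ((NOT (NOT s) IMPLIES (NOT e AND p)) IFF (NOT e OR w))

q = True, s = True, w = False, g = True, p = True, e = True

  ((NOT p AND p) IMPLIES p) IMPLIES ((q AND g) AND NOT (NOT p)) = True
    (NOT p AND p) IMPLIES p = True
      NOT p AND p = False
        NOT p = False
    (q AND g) AND NOT (NOT p) = True
      q AND g = True
      NOT (NOT p) = True
        NOT p = False
  (NOT (NOT s) IMPLIES (NOT e AND p)) IFF (NOT e OR w) = True
    NOT (NOT s) IMPLIES (NOT e AND p) = False
      NOT (NOT s) = True
        NOT s = False
      NOT e AND p = False
        NOT e = False
    NOT e OR w = False
      NOT e = False
Both conjuncts True, so the formula holds.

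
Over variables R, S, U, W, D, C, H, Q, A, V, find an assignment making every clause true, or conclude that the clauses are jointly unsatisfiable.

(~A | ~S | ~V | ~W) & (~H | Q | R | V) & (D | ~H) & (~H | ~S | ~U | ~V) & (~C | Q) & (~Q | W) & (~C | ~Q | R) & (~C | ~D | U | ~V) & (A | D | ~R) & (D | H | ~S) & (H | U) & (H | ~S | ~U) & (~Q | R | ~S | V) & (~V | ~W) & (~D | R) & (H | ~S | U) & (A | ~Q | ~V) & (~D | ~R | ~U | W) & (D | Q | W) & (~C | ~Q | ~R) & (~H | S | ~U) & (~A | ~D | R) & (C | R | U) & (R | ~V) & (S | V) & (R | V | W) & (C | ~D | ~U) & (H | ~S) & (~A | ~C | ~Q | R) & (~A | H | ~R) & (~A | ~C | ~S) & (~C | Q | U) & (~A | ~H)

R: True, S: True, U: False, W: False, D: True, C: False, H: True, Q: False, A: False, V: False

Set R = True.
Set S = True.
  then (H | ~S) forces H = True.
  then (~A | ~H) forces A = False.
  then (D | ~H) forces D = True.
Try U = True:
  (~H | ~S | ~U | ~V) forces V = False.
  (~D | ~R | ~U | W) forces W = True.
  (C | ~D | ~U) forces C = True.
  (~C | Q) forces Q = True.
  clause (~C | ~Q | ~R) is falsified — backtrack.
So U = False.
Set W = False.
  then (~Q | W) forces Q = False.
  then (~C | Q | U) forces C = False.
Set V = False.
All clauses satisfied.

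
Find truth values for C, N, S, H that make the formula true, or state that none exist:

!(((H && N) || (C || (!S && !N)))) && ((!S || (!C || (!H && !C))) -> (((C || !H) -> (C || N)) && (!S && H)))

Case C = True: the conjunct !(((H && N) || (C || (!S && !N)))) becomes !(((H && N) || True)) = False.
Case C = False: the formula simplifies to !(((H && N) || (!S && !N))) && ((!H -> N) && (!S && H)).
  H = True: simplifies to !((N || (!S && !N))) && !S.
    S = True: the conjunct !S is False.
    S = False: simplifies to !((N || !N)).
      N = True: this becomes !((True || False)) = False.
      N = False: this becomes !((False || True)) = False.
  H = False: the conjunct H is False.
Both cases fail — unsatisfiable.

No satisfying assignment exists.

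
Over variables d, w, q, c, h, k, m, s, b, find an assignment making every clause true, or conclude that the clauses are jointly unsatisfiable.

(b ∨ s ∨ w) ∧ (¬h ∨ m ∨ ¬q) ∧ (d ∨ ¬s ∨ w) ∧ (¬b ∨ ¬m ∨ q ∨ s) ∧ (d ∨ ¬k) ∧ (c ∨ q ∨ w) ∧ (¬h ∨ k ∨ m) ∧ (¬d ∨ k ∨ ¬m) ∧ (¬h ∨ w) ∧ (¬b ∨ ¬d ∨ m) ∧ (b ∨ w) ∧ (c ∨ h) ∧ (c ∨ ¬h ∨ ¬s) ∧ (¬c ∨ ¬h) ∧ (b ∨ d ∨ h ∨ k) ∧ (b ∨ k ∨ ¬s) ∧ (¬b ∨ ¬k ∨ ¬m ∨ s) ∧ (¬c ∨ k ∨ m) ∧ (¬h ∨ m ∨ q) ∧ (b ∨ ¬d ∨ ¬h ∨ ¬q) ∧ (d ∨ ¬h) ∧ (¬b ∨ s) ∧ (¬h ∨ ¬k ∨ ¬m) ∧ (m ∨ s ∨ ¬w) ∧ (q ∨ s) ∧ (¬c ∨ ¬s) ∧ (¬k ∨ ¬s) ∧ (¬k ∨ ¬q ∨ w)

Set d = True.
Set w = True.
Try q = False:
  (q ∨ s) forces s = True.
  (¬c ∨ ¬s) forces c = False.
  (c ∨ h) forces h = True.
  clause (c ∨ ¬h ∨ ¬s) is falsified — backtrack.
So q = True.
Try c = False:
  (c ∨ h) forces h = True.
  (¬h ∨ m ∨ ¬q) forces m = True.
  (¬d ∨ k ∨ ¬m) forces k = True.
  clause (¬h ∨ ¬k ∨ ¬m) is falsified — backtrack.
So c = True.
  then (¬c ∨ ¬h) forces h = False.
  then (¬c ∨ ¬s) forces s = False.
  then (¬b ∨ s) forces b = False.
  then (m ∨ s ∨ ¬w) forces m = True.
  then (¬d ∨ k ∨ ¬m) forces k = True.
All clauses satisfied.

d: True, w: True, q: True, c: True, h: False, k: True, m: True, s: False, b: False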